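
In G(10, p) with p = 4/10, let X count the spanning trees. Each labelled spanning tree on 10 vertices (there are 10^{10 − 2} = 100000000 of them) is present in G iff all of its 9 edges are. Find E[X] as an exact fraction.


K_10 has 10^{10 − 2} = 100000000 labelled spanning trees.
For each such spanning tree H, let X_H = 1 if all 9 edges of H are present in G. Then P[X_H = 1] = p^{9} = (2/5)^{9} = 512/1953125.
By linearity of expectation: E[X] = Σ_H E[X_H] = 100000000 · p^{9} = 100000000 · 512/1953125 = 131072/5.
Numerically: E[X] ≈ 2.621e+04.

E[X] = 100000000 · (2/5)^{9} = 131072/5 ≈ 2.621e+04.


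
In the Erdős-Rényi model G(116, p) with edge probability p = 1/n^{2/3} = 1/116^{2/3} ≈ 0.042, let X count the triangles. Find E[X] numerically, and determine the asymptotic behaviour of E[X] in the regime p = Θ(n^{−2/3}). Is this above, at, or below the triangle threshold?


Number of potential triangles: C(116, 3) = 253460.
Each occurs with probability p³ ≈ (0.042)³ ≈ 7.43163e-05.
By linearity: E[X] = C(116, 3)·p³ ≈ 253460 · 7.43163e-05 ≈ 18.836.
Since α = 2/3 < 1, p = c/n^{2/3} ≫ 1/n is above the triangle threshold p ~ 1/n. Asymptotically E[X] ~ (c³/6)·n^{3(1−α)} = (1³/6)·n^{1} → ∞; triangles are abundant w.h.p.

E[X] ≈ 18.836; in regime p = Θ(1/n^{2/3}) E[X] diverges (above the triangle threshold p ~ 1/n).


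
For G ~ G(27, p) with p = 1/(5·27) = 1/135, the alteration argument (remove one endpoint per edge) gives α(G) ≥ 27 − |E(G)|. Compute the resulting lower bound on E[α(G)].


E[|E(G)|] = C(27, 2)·p = 351 · (1/135) = 13/5.
E[α(G)] ≥ n − E[|E(G)|] = 27 − 13/5 = 122/5.
Numerically: ≈ 24.400000.
(This is only a lower bound; the true E[α(G)] may be larger.)

E[α(G)] ≥ 122/5 ≈ 24.400000.


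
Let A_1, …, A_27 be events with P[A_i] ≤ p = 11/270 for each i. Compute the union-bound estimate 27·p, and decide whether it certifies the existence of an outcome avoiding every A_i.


Union bound: P[∪_{i=1}^{27} A_i] ≤ Σ_i P[A_i] ≤ 27·p = 27·(11/270) = 11/10.
Numerically: 11/10 ≈ 1.100.
Is 11/10 < 1? NO.
Since the bound 11/10 is ≥ 1, the union bound is uninformative here; it does NOT by itself certify existence.

27·p = 11/10 ≈ 1.100; existence NOT certified by the union bound.


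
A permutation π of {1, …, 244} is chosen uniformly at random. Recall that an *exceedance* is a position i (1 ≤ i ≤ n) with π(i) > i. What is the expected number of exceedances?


Write X = Σ_{i=1}^{244} X_i, where X_i = 1_{π(i) > i}.
For each fixed i, π(i) is uniform over {1, …, 244} (marginal of a uniform permutation), so P[π(i) > i] = (n − i)/n. Summing: Σ_{i=1}^{244} (n − i)/n = (0 + 1 + … + 243)/244 = 244(244 − 1)/(2·244) = (244 − 1)/2.
Hence E[X] = Σ_{i=1}^{244} (244 − i)/244 = 243/2 ≈ 121.500000.

E[X] = 243/2 = 121.500000.


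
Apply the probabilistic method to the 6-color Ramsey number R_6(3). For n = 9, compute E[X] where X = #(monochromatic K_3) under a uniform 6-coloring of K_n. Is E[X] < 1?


E[X] = C(9, 3) · 6^{1 − 3} = 84 · 6^{−2} = 84/36.
As a reduced fraction: E[X] = 7/3 ≈ 2.33333.
Is E[X] < 1? NO.
Since E[X] ≥ 1, the first-moment bound is inconclusive at n = 9; it does NOT by itself certify R_6(3) > 9.

E[X] = 7/3 ≈ 2.33333; E[X] ≥ 1; first-moment method inconclusive here.


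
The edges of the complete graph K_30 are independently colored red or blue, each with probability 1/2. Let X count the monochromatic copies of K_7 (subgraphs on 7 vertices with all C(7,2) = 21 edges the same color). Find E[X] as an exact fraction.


Let X = Σ_S X_S over the C(30, 7) = 2035800 subsets S of size 7, where X_S = 1 if the K_7 on S is monochromatic.
For a fixed S, the K_7 on S has C(7, 2) = 21 edges. P[all 21 edges red] = (1/2)^21, and likewise for blue, so P[monochromatic] = 2·(1/2)^21 = 2^{1 − 21} = 1/1048576.
Summing: E[X] = C(30, 7) · 2^{1 − 21} = 2035800 · 1/1048576 = 254475/131072.
Numerically: E[X] ≈ 1.941490.

E[X] = C(30,7)·2^(1−C(7,2)) = 254475/131072 ≈ 1.941490.


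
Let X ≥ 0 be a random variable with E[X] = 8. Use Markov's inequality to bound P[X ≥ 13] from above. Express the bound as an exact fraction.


μ = E[X] = 8, a = 13.
Markov: P[X ≥ 13] ≤ μ/a = (8)/13 = 8/13.
Numerically: ≈ 0.6154.
(Since a = 13 > μ = 8.0000, the bound 8/13 is < 1 and informative.)

P[X ≥ 13] ≤ 8/13 ≈ 0.6154.


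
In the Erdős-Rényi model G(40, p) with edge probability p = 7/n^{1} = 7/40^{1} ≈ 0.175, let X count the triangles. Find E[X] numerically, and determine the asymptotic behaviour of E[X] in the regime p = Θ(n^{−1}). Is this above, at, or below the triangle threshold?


Number of potential triangles: C(40, 3) = 9880.
Each occurs with probability p³ ≈ (0.175)³ ≈ 5.35937e-03.
By linearity: E[X] = C(40, 3)·p³ ≈ 9880 · 5.35937e-03 ≈ 52.951.
Here α = 1, so p = 7/n is exactly at the triangle threshold p ~ 1/n. Asymptotically E[X] → c³/6 = 7³/6 = 343/6 ≈ 57.167, a bounded constant. In this regime the triangle count is asymptotically Poisson(c³/6).

E[X] ≈ 52.951; in regime p = Θ(1/n^{1}) E[X] stays bounded (at the triangle threshold p ~ 1/n).


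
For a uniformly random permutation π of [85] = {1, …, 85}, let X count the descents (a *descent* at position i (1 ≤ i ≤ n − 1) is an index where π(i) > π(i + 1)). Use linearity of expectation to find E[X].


Write X = Σ X_I over i = 1, …, 84, with X_I the indicator of one descent.
There are 84 indicators.
For each fixed i, the pair (π(i), π(i+1)) is a uniformly random ordered pair of distinct values from {1, …, 85}; by symmetry P[π(i) > π(i+1)] = 1/2.
By linearity: E[X] = 84 · (1/2) = (85 − 1) · (1/2) = 42 ≈ 42.0000.

E[X] = 42 = 42.0000.


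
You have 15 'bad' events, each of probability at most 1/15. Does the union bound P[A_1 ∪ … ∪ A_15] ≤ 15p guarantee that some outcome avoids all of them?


Union bound: P[∪_{i=1}^{15} A_i] ≤ Σ_i P[A_i] ≤ 15·p = 15·(1/15) = 1.
Numerically: 1 ≈ 1.0000.
Is 1 < 1? NO.
Since the bound 1 is ≥ 1, the union bound is uninformative here; it does NOT by itself certify existence.

15·p = 1 ≈ 1.0000; existence NOT certified by the union bound.


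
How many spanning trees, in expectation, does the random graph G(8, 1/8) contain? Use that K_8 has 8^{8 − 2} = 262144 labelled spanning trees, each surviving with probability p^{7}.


K_8 has 8^{8 − 2} = 262144 labelled spanning trees.
For each such spanning tree H, let X_H = 1 if all 7 edges of H are present in G. Then P[X_H = 1] = p^{7} = (1/8)^{7} = 1/2097152.
By linearity of expectation: E[X] = Σ_H E[X_H] = 262144 · p^{7} = 262144 · 1/2097152 = 1/8.
Numerically: E[X] ≈ 0.125.

E[X] = 262144 · (1/8)^{7} = 1/8 ≈ 0.125.


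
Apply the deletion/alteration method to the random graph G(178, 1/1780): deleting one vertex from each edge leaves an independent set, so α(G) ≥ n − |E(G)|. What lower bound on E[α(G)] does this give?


E[|E(G)|] = C(178, 2)·p = 15753 · (1/1780) = 177/20.
E[α(G)] ≥ n − E[|E(G)|] = 178 − 177/20 = 3383/20.
Numerically: ≈ 169.150.
(This is only a lower bound; the true E[α(G)] may be larger.)

E[α(G)] ≥ 3383/20 ≈ 169.150.


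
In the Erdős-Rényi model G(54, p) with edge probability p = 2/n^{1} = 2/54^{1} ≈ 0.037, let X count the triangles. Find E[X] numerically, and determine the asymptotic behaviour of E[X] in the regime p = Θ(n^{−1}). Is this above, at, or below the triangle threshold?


Number of potential triangles: C(54, 3) = 24804.
Each occurs with probability p³ ≈ (0.037)³ ≈ 5.08053e-05.
By linearity: E[X] = C(54, 3)·p³ ≈ 24804 · 5.08053e-05 ≈ 1.260.
Here α = 1, so p = 2/n is exactly at the triangle threshold p ~ 1/n. Asymptotically E[X] → c³/6 = 2³/6 = 4/3 ≈ 1.333, a bounded constant. In this regime the triangle count is asymptotically Poisson(c³/6).

E[X] ≈ 1.260; in regime p = Θ(1/n^{1}) E[X] stays bounded (at the triangle threshold p ~ 1/n).


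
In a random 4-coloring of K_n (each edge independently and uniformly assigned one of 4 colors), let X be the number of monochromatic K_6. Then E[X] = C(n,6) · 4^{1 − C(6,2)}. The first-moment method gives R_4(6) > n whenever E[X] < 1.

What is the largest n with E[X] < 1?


We need C(n, 6) · 4^{1 − 15} < 1, i.e. C(n, 6) < 4^{15 − 1} = 268435456.
Check values of n near the boundary:
  n = 77: C(77, 6) = 237093780; 237093780 < 268435456? YES
  n = 78: C(78, 6) = 256851595; 256851595 < 268435456? YES
  n = 79: C(79, 6) = 277962685; 277962685 < 268435456? NO
  n = 80: C(80, 6) = 300500200; 300500200 < 268435456? NO
The largest n with C(n, 6) < 268435456 is n = 78 (where E[X] = 256851595/268435456 ≈ 0.957). Hence R_4(6) > 78, i.e. R_4(6) ≥ 79.

Largest n = 78; hence R_4(6) > 78.


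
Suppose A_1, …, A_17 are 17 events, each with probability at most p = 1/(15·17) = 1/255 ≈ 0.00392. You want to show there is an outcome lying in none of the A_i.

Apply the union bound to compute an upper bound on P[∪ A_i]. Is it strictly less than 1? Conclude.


Union bound: P[∪_{i=1}^{17} A_i] ≤ Σ_i P[A_i] ≤ 17·p = 17·(1/255) = 1/15.
Numerically: 1/15 ≈ 0.06667.
Is 1/15 < 1? YES.
Since P[∪ A_i] ≤ 1/15 < 1, the complement has P[∩ A_i^c] ≥ 1 − 1/15 = 14/15 > 0, so some outcome avoids every A_i.

17·p = 1/15 ≈ 0.06667; existence CERTIFIED by the union bound.


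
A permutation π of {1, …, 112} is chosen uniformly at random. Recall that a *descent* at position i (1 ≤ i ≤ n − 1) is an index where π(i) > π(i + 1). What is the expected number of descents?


Write X = Σ X_I over i = 1, …, 111, with X_I the indicator of one descent.
There are 111 indicators.
For each fixed i, the pair (π(i), π(i+1)) is a uniformly random ordered pair of distinct values from {1, …, 112}; by symmetry P[π(i) > π(i+1)] = 1/2.
By linearity: E[X] = 111 · (1/2) = (112 − 1) · (1/2) = 111/2 ≈ 55.500.

E[X] = 111/2 = 55.500.


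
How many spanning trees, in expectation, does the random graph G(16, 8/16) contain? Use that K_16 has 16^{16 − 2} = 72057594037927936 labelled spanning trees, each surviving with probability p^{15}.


K_16 has 16^{16 − 2} = 72057594037927936 labelled spanning trees.
For each such spanning tree H, let X_H = 1 if all 15 edges of H are present in G. Then P[X_H = 1] = p^{15} = (1/2)^{15} = 1/32768.
Summing the indicators: E[X] = Σ_H E[X_H] = 72057594037927936 · p^{15} = 72057594037927936 · 1/32768 = 2199023255552.
Numerically: E[X] ≈ 2.199e+12.

E[X] = 72057594037927936 · (1/2)^{15} = 2199023255552 ≈ 2.199e+12.


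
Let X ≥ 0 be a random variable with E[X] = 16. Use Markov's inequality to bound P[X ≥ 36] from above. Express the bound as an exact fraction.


μ = E[X] = 16, a = 36.
Markov: P[X ≥ 36] ≤ μ/a = (16)/36 = 4/9.
Numerically: ≈ 0.44444.
(Since a = 36 > μ = 16.00000, the bound 4/9 is < 1 and informative.)

P[X ≥ 36] ≤ 4/9 ≈ 0.44444.


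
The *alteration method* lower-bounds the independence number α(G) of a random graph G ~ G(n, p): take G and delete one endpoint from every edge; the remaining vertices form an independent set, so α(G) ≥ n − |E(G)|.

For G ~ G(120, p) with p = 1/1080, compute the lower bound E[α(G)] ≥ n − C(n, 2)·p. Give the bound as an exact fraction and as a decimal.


E[|E(G)|] = C(120, 2)·p = 7140 · (1/1080) = 119/18.
E[α(G)] ≥ n − E[|E(G)|] = 120 − 119/18 = 2041/18.
Numerically: ≈ 113.38889.
(This is only a lower bound; the true E[α(G)] may be larger.)

E[α(G)] ≥ 2041/18 ≈ 113.38889.


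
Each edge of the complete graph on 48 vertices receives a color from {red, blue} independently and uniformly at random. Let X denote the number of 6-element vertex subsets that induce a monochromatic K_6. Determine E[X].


Let X = Σ_S X_S over the C(48, 6) = 12271512 subsets S of size 6, where X_S = 1 if the K_6 on S is monochromatic.
For a fixed S, the K_6 on S has C(6, 2) = 15 edges. P[all 15 edges red] = (1/2)^15, and likewise for blue, so P[monochromatic] = 2·(1/2)^15 = 2^{1 − 15} = 1/16384.
By linearity: E[X] = C(48, 6) · 2^{1 − 15} = 12271512 · 1/16384 = 1533939/2048.
Numerically: E[X] ≈ 748.99365.

E[X] = C(48,6)·2^(1−C(6,2)) = 1533939/2048 ≈ 748.99365.


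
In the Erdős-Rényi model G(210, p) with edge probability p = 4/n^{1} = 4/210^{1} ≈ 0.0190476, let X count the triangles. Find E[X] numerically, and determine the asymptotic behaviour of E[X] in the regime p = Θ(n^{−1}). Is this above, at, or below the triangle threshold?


Number of potential triangles: C(210, 3) = 1521520.
Each occurs with probability p³ ≈ (0.0190476)³ ≈ 6.91070079e-06.
By linearity: E[X] = C(210, 3)·p³ ≈ 1521520 · 6.91070079e-06 ≈ 10.514769.
Here α = 1, so p = 4/n is exactly at the triangle threshold p ~ 1/n. Asymptotically E[X] → c³/6 = 4³/6 = 32/3 ≈ 10.666667, a bounded constant. In this regime the triangle count is asymptotically Poisson(c³/6).

E[X] ≈ 10.514769; in regime p = Θ(1/n^{1}) E[X] stays bounded (at the triangle threshold p ~ 1/n).


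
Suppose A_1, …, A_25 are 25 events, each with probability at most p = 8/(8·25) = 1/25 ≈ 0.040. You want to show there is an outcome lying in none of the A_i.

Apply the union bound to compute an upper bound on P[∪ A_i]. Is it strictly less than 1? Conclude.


Union bound: P[∪_{i=1}^{25} A_i] ≤ Σ_i P[A_i] ≤ 25·p = 25·(1/25) = 1.
Numerically: 1 ≈ 1.000.
Is 1 < 1? NO.
Since the bound 1 is ≥ 1, the union bound is uninformative here; it does NOT by itself certify existence.

25·p = 1 ≈ 1.000; existence NOT certified by the union bound.


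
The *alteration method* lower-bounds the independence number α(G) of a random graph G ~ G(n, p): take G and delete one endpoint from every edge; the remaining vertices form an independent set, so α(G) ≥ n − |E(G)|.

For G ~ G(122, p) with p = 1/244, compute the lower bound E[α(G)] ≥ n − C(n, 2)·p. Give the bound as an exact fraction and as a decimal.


E[|E(G)|] = C(122, 2)·p = 7381 · (1/244) = 121/4.
E[α(G)] ≥ n − E[|E(G)|] = 122 − 121/4 = 367/4.
Numerically: ≈ 91.750.
(This is only a lower bound; the true E[α(G)] may be larger.)

E[α(G)] ≥ 367/4 ≈ 91.750.


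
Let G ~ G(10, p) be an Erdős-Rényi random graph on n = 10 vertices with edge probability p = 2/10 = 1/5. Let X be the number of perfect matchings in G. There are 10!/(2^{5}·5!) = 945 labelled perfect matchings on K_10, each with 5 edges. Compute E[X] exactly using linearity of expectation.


K_10 has 10!/(2^{5}·5!) = 945 labelled perfect matchings.
For each such perfect matching H, let X_H = 1 if all 5 edges of H are present in G. Then P[X_H = 1] = p^{5} = (1/5)^{5} = 1/3125.
Summing the indicators: E[X] = Σ_H E[X_H] = 945 · p^{5} = 945 · 1/3125 = 189/625.
Numerically: E[X] ≈ 0.3024.

E[X] = 945 · (1/5)^{5} = 189/625 ≈ 0.3024.


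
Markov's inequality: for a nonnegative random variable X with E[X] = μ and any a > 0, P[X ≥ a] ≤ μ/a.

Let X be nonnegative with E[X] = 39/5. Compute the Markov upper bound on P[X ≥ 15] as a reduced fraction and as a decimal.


μ = E[X] = 39/5, a = 15.
Markov: P[X ≥ 15] ≤ μ/a = (39/5)/15 = 13/25.
Numerically: ≈ 0.520000.
(Since a = 15 > μ = 7.800000, the bound 13/25 is < 1 and informative.)

P[X ≥ 15] ≤ 13/25 ≈ 0.520000.


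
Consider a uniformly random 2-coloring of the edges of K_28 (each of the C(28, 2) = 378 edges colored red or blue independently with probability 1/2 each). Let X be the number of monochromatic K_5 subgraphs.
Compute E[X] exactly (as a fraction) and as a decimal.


Let X = Σ_S X_S over the C(28, 5) = 98280 subsets S of size 5, where X_S = 1 if the K_5 on S is monochromatic.
For a fixed S, the K_5 on S has C(5, 2) = 10 edges. P[all 10 edges red] = (1/2)^10, and likewise for blue, so P[monochromatic] = 2·(1/2)^10 = 2^{1 − 10} = 1/512.
By linearity of expectation: E[X] = C(28, 5) · 2^{1 − 10} = 98280 · 1/512 = 12285/64.
Numerically: E[X] ≈ 191.953.

E[X] = C(28,5)·2^(1−C(5,2)) = 12285/64 ≈ 191.953.


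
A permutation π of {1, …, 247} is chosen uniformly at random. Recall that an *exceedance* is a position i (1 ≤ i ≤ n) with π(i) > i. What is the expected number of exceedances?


Write X = Σ_{i=1}^{247} X_i, where X_i = 1_{π(i) > i}.
For each fixed i, π(i) is uniform over {1, …, 247} (marginal of a uniform permutation), so P[π(i) > i] = (n − i)/n. Summing: Σ_{i=1}^{247} (n − i)/n = (0 + 1 + … + 246)/247 = 247(247 − 1)/(2·247) = (247 − 1)/2.
Hence E[X] = Σ_{i=1}^{247} (247 − i)/247 = 123 ≈ 123.00000.

E[X] = 123 = 123.00000.


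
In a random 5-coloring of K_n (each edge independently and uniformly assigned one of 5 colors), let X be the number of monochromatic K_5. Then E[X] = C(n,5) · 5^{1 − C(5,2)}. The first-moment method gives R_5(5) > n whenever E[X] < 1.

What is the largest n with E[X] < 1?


We need C(n, 5) · 5^{1 − 10} < 1, i.e. C(n, 5) < 5^{10 − 1} = 1953125.
Check values of n near the boundary:
  n = 43: C(43, 5) = 962598; 962598 < 1953125? YES
  n = 44: C(44, 5) = 1086008; 1086008 < 1953125? YES
  n = 45: C(45, 5) = 1221759; 1221759 < 1953125? YES
  n = 46: C(46, 5) = 1370754; 1370754 < 1953125? YES
  n = 47: C(47, 5) = 1533939; 1533939 < 1953125? YES
  n = 48: C(48, 5) = 1712304; 1712304 < 1953125? YES
  n = 49: C(49, 5) = 1906884; 1906884 < 1953125? YES
  n = 50: C(50, 5) = 2118760; 2118760 < 1953125? NO
The largest n with C(n, 5) < 1953125 is n = 49 (where E[X] = 1906884/1953125 ≈ 0.9763). Hence R_5(5) > 49, i.e. R_5(5) ≥ 50.

Largest n = 49; hence R_5(5) > 49.


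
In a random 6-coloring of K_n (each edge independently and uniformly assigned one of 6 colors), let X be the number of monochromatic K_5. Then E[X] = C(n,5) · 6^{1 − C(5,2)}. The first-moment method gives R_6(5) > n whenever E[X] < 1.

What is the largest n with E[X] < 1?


We need C(n, 5) · 6^{1 − 10} < 1, i.e. C(n, 5) < 6^{10 − 1} = 10077696.
Check values of n near the boundary:
  n = 64: C(64, 5) = 7624512; 7624512 < 10077696? YES
  n = 65: C(65, 5) = 8259888; 8259888 < 10077696? YES
  n = 66: C(66, 5) = 8936928; 8936928 < 10077696? YES
  n = 67: C(67, 5) = 9657648; 9657648 < 10077696? YES
  n = 68: C(68, 5) = 10424128; 10424128 < 10077696? NO
  n = 69: C(69, 5) = 11238513; 11238513 < 10077696? NO
  n = 70: C(70, 5) = 12103014; 12103014 < 10077696? NO
The largest n with C(n, 5) < 10077696 is n = 67 (where E[X] = 67067/69984 ≈ 0.958). Hence R_6(5) > 67, i.e. R_6(5) ≥ 68.

Largest n = 67; hence R_6(5) > 67.


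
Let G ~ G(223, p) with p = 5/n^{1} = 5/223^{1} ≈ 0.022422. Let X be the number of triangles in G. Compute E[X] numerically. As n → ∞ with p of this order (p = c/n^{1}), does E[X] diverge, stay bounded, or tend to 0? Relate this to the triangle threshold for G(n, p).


Number of potential triangles: C(223, 3) = 1823471.
Each occurs with probability p³ ≈ (0.022422)³ ≈ 1.1271856e-05.
By linearity: E[X] = C(223, 3)·p³ ≈ 1823471 · 1.1271856e-05 ≈ 20.55390.
Here α = 1, so p = 5/n is exactly at the triangle threshold p ~ 1/n. Asymptotically E[X] → c³/6 = 5³/6 = 125/6 ≈ 20.83333, a bounded constant. In this regime the triangle count is asymptotically Poisson(c³/6).

E[X] ≈ 20.55390; in regime p = Θ(1/n^{1}) E[X] stays bounded (at the triangle threshold p ~ 1/n).


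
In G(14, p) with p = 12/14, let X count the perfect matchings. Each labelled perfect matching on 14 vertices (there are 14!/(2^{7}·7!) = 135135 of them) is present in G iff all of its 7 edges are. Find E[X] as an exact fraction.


K_14 has 14!/(2^{7}·7!) = 135135 labelled perfect matchings.
For each such perfect matching H, let X_H = 1 if all 7 edges of H are present in G. Then P[X_H = 1] = p^{7} = (6/7)^{7} = 279936/823543.
Summing the indicators: E[X] = Σ_H E[X_H] = 135135 · p^{7} = 135135 · 279936/823543 = 5404164480/117649.
Numerically: E[X] ≈ 4.593e+04.

E[X] = 135135 · (6/7)^{7} = 5404164480/117649 ≈ 4.593e+04.


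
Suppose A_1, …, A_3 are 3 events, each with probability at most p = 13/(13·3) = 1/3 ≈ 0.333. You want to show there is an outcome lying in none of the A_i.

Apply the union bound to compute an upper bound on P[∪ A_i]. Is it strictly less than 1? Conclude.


Union bound: P[∪_{i=1}^{3} A_i] ≤ Σ_i P[A_i] ≤ 3·p = 3·(1/3) = 1.
Numerically: 1 ≈ 1.000.
Is 1 < 1? NO.
Since the bound 1 is ≥ 1, the union bound is uninformative here; it does NOT by itself certify existence.

3·p = 1 ≈ 1.000; existence NOT certified by the union bound.


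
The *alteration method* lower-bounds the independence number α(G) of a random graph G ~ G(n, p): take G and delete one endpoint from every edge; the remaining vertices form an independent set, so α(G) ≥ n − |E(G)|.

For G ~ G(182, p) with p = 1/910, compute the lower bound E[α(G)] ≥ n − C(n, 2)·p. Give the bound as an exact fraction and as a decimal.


E[|E(G)|] = C(182, 2)·p = 16471 · (1/910) = 181/10.
E[α(G)] ≥ n − E[|E(G)|] = 182 − 181/10 = 1639/10.
Numerically: ≈ 163.9000.
(This is only a lower bound; the true E[α(G)] may be larger.)

E[α(G)] ≥ 1639/10 ≈ 163.9000.


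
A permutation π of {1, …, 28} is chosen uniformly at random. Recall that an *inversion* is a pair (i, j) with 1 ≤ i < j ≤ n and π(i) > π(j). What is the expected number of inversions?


Write X = Σ X_I over the C(28, 2) = 378 pairs i < j, with X_I the indicator of one inversion.
There are 378 indicators.
For each fixed pair i < j, the values π(i) and π(j) are two distinct elements of {1, …, 28} in uniformly random order; by symmetry P[π(i) > π(j)] = 1/2.
By linearity: E[X] = 378 · (1/2) = C(28, 2) · (1/2) = 378/2 = 189 ≈ 189.000000.

E[X] = 189 = 189.000000.


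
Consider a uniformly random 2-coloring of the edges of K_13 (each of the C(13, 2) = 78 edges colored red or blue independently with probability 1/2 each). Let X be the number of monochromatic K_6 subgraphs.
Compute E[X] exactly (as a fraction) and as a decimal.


Let X = Σ_S X_S over the C(13, 6) = 1716 subsets S of size 6, where X_S = 1 if the K_6 on S is monochromatic.
For a fixed S, the K_6 on S has C(6, 2) = 15 edges. P[all 15 edges red] = (1/2)^15, and likewise for blue, so P[monochromatic] = 2·(1/2)^15 = 2^{1 − 15} = 1/16384.
Summing: E[X] = C(13, 6) · 2^{1 − 15} = 1716 · 1/16384 = 429/4096.
Numerically: E[X] ≈ 0.10474.

E[X] = C(13,6)·2^(1−C(6,2)) = 429/4096 ≈ 0.10474.


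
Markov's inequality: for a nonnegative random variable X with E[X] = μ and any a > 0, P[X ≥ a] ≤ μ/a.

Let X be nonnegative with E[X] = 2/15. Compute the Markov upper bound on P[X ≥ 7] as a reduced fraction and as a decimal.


μ = E[X] = 2/15, a = 7.
Markov: P[X ≥ 7] ≤ μ/a = (2/15)/7 = 2/105.
Numerically: ≈ 0.019.
(Since a = 7 > μ = 0.133, the bound 2/105 is < 1 and informative.)

P[X ≥ 7] ≤ 2/105 ≈ 0.019.


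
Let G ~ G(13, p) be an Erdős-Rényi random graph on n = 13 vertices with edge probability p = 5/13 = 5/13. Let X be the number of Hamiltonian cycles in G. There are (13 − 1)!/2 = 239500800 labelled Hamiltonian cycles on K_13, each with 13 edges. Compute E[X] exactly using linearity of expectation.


K_13 has (13 − 1)!/2 = 239500800 labelled Hamiltonian cycles.
For each such Hamiltonian cycle H, let X_H = 1 if all 13 edges of H are present in G. Then P[X_H = 1] = p^{13} = (5/13)^{13} = 1220703125/302875106592253.
By linearity of expectation: E[X] = Σ_H E[X_H] = 239500800 · p^{13} = 239500800 · 1220703125/302875106592253 = 292359375000000000/302875106592253.
Numerically: E[X] ≈ 965.28.

E[X] = 239500800 · (5/13)^{13} = 292359375000000000/302875106592253 ≈ 965.28.


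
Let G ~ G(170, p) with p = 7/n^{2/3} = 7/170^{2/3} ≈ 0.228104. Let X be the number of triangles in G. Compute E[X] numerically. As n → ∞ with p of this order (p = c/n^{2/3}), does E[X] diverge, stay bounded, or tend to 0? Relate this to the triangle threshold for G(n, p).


Number of potential triangles: C(170, 3) = 804440.
Each occurs with probability p³ ≈ (0.228104)³ ≈ 1.18685121e-02.
By linearity: E[X] = C(170, 3)·p³ ≈ 804440 · 1.18685121e-02 ≈ 9547.505882.
Since α = 2/3 < 1, p = c/n^{2/3} ≫ 1/n is above the triangle threshold p ~ 1/n. Asymptotically E[X] ~ (c³/6)·n^{3(1−α)} = (7³/6)·n^{1} → ∞; triangles are abundant w.h.p.

E[X] ≈ 9547.505882; in regime p = Θ(1/n^{2/3}) E[X] diverges (above the triangle threshold p ~ 1/n).


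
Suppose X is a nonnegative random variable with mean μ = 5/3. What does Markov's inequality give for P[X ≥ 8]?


μ = E[X] = 5/3, a = 8.
Markov: P[X ≥ 8] ≤ μ/a = (5/3)/8 = 5/24.
Numerically: ≈ 0.2083.
(Since a = 8 > μ = 1.6667, the bound 5/24 is < 1 and informative.)

P[X ≥ 8] ≤ 5/24 ≈ 0.2083.


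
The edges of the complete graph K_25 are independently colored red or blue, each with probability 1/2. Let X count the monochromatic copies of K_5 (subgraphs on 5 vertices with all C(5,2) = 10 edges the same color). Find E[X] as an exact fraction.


Let X = Σ_S X_S over the C(25, 5) = 53130 subsets S of size 5, where X_S = 1 if the K_5 on S is monochromatic.
For a fixed S, the K_5 on S has C(5, 2) = 10 edges. P[all 10 edges red] = (1/2)^10, and likewise for blue, so P[monochromatic] = 2·(1/2)^10 = 2^{1 − 10} = 1/512.
By linearity of expectation: E[X] = C(25, 5) · 2^{1 − 10} = 53130 · 1/512 = 26565/256.
Numerically: E[X] ≈ 103.769531.

E[X] = C(25,5)·2^(1−C(5,2)) = 26565/256 ≈ 103.769531.


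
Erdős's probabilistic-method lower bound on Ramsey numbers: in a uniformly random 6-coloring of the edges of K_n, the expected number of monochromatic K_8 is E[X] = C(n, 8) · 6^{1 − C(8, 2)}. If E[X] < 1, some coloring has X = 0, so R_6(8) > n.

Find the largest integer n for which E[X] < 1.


We need C(n, 8) · 6^{1 − 28} < 1, i.e. C(n, 8) < 6^{28 − 1} = 1023490369077469249536.
Check values of n near the boundary:
  n = 1594: C(1594, 8) = 1015652773590544255167; 1015652773590544255167 < 1023490369077469249536? YES
  n = 1595: C(1595, 8) = 1020772636343363633895; 1020772636343363633895 < 1023490369077469249536? YES
  n = 1596: C(1596, 8) = 1025915067760710553965; 1025915067760710553965 < 1023490369077469249536? NO
  n = 1597: C(1597, 8) = 1031080153060953275445; 1031080153060953275445 < 1023490369077469249536? NO
  n = 1598: C(1598, 8) = 1036267977730442348529; 1036267977730442348529 < 1023490369077469249536? NO
The largest n with C(n, 8) < 1023490369077469249536 is n = 1595 (where E[X] = 113419181815929292655/113721152119718805504 ≈ 0.99734). Hence R_6(8) > 1595, i.e. R_6(8) ≥ 1596.

Largest n = 1595; hence R_6(8) > 1595.


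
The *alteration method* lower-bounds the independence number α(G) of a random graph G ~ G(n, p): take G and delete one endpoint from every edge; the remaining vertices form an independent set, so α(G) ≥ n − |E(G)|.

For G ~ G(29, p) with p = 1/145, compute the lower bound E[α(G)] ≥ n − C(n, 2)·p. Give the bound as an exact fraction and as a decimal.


E[|E(G)|] = C(29, 2)·p = 406 · (1/145) = 14/5.
E[α(G)] ≥ n − E[|E(G)|] = 29 − 14/5 = 131/5.
Numerically: ≈ 26.20000.
(This is only a lower bound; the true E[α(G)] may be larger.)

E[α(G)] ≥ 131/5 ≈ 26.20000.


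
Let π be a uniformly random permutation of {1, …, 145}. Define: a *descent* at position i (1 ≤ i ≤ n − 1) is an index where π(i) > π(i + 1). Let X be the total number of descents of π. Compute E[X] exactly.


Write X = Σ X_I over i = 1, …, 144, with X_I the indicator of one descent.
There are 144 indicators.
For each fixed i, the pair (π(i), π(i+1)) is a uniformly random ordered pair of distinct values from {1, …, 145}; by symmetry P[π(i) > π(i+1)] = 1/2.
By linearity: E[X] = 144 · (1/2) = (145 − 1) · (1/2) = 72 ≈ 72.00000.

E[X] = 72 = 72.00000.


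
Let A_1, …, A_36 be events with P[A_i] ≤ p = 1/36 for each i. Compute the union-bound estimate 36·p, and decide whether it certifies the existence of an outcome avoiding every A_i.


Union bound: P[∪_{i=1}^{36} A_i] ≤ Σ_i P[A_i] ≤ 36·p = 36·(1/36) = 1.
Numerically: 1 ≈ 1.000000.
Is 1 < 1? NO.
Since the bound 1 is ≥ 1, the union bound is uninformative here; it does NOT by itself certify existence.

36·p = 1 ≈ 1.000000; existence NOT certified by the union bound.


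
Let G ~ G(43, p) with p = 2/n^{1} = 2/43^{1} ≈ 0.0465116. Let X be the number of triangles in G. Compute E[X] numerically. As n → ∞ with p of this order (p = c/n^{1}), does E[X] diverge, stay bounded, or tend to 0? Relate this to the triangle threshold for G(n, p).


Number of potential triangles: C(43, 3) = 12341.
Each occurs with probability p³ ≈ (0.0465116)³ ≈ 1.00620071e-04.
By linearity: E[X] = C(43, 3)·p³ ≈ 12341 · 1.00620071e-04 ≈ 1.241752.
Here α = 1, so p = 2/n is exactly at the triangle threshold p ~ 1/n. Asymptotically E[X] → c³/6 = 2³/6 = 4/3 ≈ 1.333333, a bounded constant. In this regime the triangle count is asymptotically Poisson(c³/6).

E[X] ≈ 1.241752; in regime p = Θ(1/n^{1}) E[X] stays bounded (at the triangle threshold p ~ 1/n).


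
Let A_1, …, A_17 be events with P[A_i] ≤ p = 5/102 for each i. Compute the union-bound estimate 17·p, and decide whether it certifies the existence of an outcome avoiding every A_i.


Union bound: P[∪_{i=1}^{17} A_i] ≤ Σ_i P[A_i] ≤ 17·p = 17·(5/102) = 5/6.
Numerically: 5/6 ≈ 0.833333.
Is 5/6 < 1? YES.
Since P[∪ A_i] ≤ 5/6 < 1, the complement has P[∩ A_i^c] ≥ 1 − 5/6 = 1/6 > 0, so some outcome avoids every A_i.

17·p = 5/6 ≈ 0.833333; existence CERTIFIED by the union bound.


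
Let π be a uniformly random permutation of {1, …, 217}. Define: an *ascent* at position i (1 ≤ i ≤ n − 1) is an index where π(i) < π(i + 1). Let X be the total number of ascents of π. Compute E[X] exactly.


Write X = Σ X_I over i = 1, …, 216, with X_I the indicator of one ascent.
There are 216 indicators.
For each fixed i, the pair (π(i), π(i+1)) is a uniformly random ordered pair of distinct values from {1, …, 217}; by symmetry P[π(i) < π(i+1)] = 1/2.
By linearity: E[X] = 216 · (1/2) = (217 − 1) · (1/2) = 108 ≈ 108.0000.

E[X] = 108 = 108.0000.


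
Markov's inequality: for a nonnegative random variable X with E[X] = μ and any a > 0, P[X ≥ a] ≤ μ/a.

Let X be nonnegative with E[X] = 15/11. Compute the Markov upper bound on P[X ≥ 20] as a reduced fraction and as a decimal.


μ = E[X] = 15/11, a = 20.
Markov: P[X ≥ 20] ≤ μ/a = (15/11)/20 = 3/44.
Numerically: ≈ 0.068.
(Since a = 20 > μ = 1.364, the bound 3/44 is < 1 and informative.)

P[X ≥ 20] ≤ 3/44 ≈ 0.068.


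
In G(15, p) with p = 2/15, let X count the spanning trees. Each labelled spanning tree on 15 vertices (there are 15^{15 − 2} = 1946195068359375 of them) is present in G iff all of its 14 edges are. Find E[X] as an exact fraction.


K_15 has 15^{15 − 2} = 1946195068359375 labelled spanning trees.
For each such spanning tree H, let X_H = 1 if all 14 edges of H are present in G. Then P[X_H = 1] = p^{14} = (2/15)^{14} = 16384/29192926025390625.
By linearity of expectation: E[X] = Σ_H E[X_H] = 1946195068359375 · p^{14} = 1946195068359375 · 16384/29192926025390625 = 16384/15.
Numerically: E[X] ≈ 1092.

E[X] = 1946195068359375 · (2/15)^{14} = 16384/15 ≈ 1092.


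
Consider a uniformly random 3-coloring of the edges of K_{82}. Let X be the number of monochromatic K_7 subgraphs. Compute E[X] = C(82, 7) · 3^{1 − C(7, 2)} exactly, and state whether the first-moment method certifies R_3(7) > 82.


E[X] = C(82, 7) · 3^{1 − 21} = 3801756816 · 3^{−20} = 3801756816/3486784401.
As a reduced fraction: E[X] = 140805808/129140163 ≈ 1.0903332.
Is E[X] < 1? NO.
Since E[X] ≥ 1, the first-moment bound is inconclusive at n = 82; it does NOT by itself certify R_3(7) > 82.

E[X] = 140805808/129140163 ≈ 1.0903332; E[X] ≥ 1; first-moment method inconclusive here.


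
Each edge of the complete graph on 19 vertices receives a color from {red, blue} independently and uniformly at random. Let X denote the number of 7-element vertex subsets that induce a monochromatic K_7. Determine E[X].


Let X = Σ_S X_S over the C(19, 7) = 50388 subsets S of size 7, where X_S = 1 if the K_7 on S is monochromatic.
For a fixed S, the K_7 on S has C(7, 2) = 21 edges. P[all 21 edges red] = (1/2)^21, and likewise for blue, so P[monochromatic] = 2·(1/2)^21 = 2^{1 − 21} = 1/1048576.
By linearity of expectation: E[X] = C(19, 7) · 2^{1 − 21} = 50388 · 1/1048576 = 12597/262144.
Numerically: E[X] ≈ 0.04805.

E[X] = C(19,7)·2^(1−C(7,2)) = 12597/262144 ≈ 0.04805.


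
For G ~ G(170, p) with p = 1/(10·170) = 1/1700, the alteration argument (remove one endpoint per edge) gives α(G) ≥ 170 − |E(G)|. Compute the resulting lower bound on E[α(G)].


E[|E(G)|] = C(170, 2)·p = 14365 · (1/1700) = 169/20.
E[α(G)] ≥ n − E[|E(G)|] = 170 − 169/20 = 3231/20.
Numerically: ≈ 161.550000.
(This is only a lower bound; the true E[α(G)] may be larger.)

E[α(G)] ≥ 3231/20 ≈ 161.550000.


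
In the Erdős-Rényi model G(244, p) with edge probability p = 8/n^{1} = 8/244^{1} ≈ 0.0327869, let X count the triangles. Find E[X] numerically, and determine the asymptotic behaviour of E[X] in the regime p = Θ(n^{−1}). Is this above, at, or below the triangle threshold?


Number of potential triangles: C(244, 3) = 2391444.
Each occurs with probability p³ ≈ (0.0327869)³ ≈ 3.52452408e-05.
By linearity: E[X] = C(244, 3)·p³ ≈ 2391444 · 3.52452408e-05 ≈ 84.287020.
Here α = 1, so p = 8/n is exactly at the triangle threshold p ~ 1/n. Asymptotically E[X] → c³/6 = 8³/6 = 256/3 ≈ 85.333333, a bounded constant. In this regime the triangle count is asymptotically Poisson(c³/6).

E[X] ≈ 84.287020; in regime p = Θ(1/n^{1}) E[X] stays bounded (at the triangle threshold p ~ 1/n).


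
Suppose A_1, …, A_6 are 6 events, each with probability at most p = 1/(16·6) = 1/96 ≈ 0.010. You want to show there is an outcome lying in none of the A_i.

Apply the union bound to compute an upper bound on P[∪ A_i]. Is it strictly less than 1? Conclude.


Union bound: P[∪_{i=1}^{6} A_i] ≤ Σ_i P[A_i] ≤ 6·p = 6·(1/96) = 1/16.
Numerically: 1/16 ≈ 0.062.
Is 1/16 < 1? YES.
Since P[∪ A_i] ≤ 1/16 < 1, the complement has P[∩ A_i^c] ≥ 1 − 1/16 = 15/16 > 0, so some outcome avoids every A_i.

6·p = 1/16 ≈ 0.062; existence CERTIFIED by the union bound.


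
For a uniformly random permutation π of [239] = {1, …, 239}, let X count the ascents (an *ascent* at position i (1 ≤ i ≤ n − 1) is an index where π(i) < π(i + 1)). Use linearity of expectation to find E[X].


Write X = Σ X_I over i = 1, …, 238, with X_I the indicator of one ascent.
There are 238 indicators.
For each fixed i, the pair (π(i), π(i+1)) is a uniformly random ordered pair of distinct values from {1, …, 239}; by symmetry P[π(i) < π(i+1)] = 1/2.
By linearity: E[X] = 238 · (1/2) = (239 − 1) · (1/2) = 119 ≈ 119.0000.

E[X] = 119 = 119.0000.


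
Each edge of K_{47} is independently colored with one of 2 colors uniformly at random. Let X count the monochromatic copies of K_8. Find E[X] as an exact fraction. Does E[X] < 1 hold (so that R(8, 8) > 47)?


E[X] = C(47, 8) · 2^{1 − 28} = 314457495 · 2^{−27} = 314457495/134217728.
As a reduced fraction: E[X] = 314457495/134217728 ≈ 2.342891.
Is E[X] < 1? NO.
Since E[X] ≥ 1, the first-moment bound is inconclusive at n = 47; it does NOT by itself certify R(8, 8) > 47.

E[X] = 314457495/134217728 ≈ 2.342891; E[X] ≥ 1; first-moment method inconclusive here.


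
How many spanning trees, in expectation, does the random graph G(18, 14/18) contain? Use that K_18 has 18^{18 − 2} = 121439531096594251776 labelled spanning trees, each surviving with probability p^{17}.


K_18 has 18^{18 − 2} = 121439531096594251776 labelled spanning trees.
For each such spanning tree H, let X_H = 1 if all 17 edges of H are present in G. Then P[X_H = 1] = p^{17} = (7/9)^{17} = 232630513987207/16677181699666569.
By linearity: E[X] = Σ_H E[X_H] = 121439531096594251776 · p^{17} = 121439531096594251776 · 232630513987207/16677181699666569 = 15245673364665597952/9.
Numerically: E[X] ≈ 1.694e+18.

E[X] = 121439531096594251776 · (7/9)^{17} = 15245673364665597952/9 ≈ 1.694e+18.


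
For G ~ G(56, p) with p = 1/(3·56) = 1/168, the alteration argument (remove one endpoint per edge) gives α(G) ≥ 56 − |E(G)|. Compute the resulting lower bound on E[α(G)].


E[|E(G)|] = C(56, 2)·p = 1540 · (1/168) = 55/6.
E[α(G)] ≥ n − E[|E(G)|] = 56 − 55/6 = 281/6.
Numerically: ≈ 46.8333.
(This is only a lower bound; the true E[α(G)] may be larger.)

E[α(G)] ≥ 281/6 ≈ 46.8333.


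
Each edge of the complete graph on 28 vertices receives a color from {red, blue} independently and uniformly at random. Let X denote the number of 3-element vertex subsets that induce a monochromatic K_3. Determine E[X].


Let X = Σ_S X_S over the C(28, 3) = 3276 subsets S of size 3, where X_S = 1 if the K_3 on S is monochromatic.
For a fixed S, the K_3 on S has C(3, 2) = 3 edges. P[all 3 edges red] = (1/2)^3, and likewise for blue, so P[monochromatic] = 2·(1/2)^3 = 2^{1 − 3} = 1/4.
By linearity of expectation: E[X] = C(28, 3) · 2^{1 − 3} = 3276 · 1/4 = 819.
Numerically: E[X] ≈ 819.0000.

E[X] = C(28,3)·2^(1−C(3,2)) = 819 ≈ 819.0000.


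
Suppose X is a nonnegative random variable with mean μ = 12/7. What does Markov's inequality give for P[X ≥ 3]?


μ = E[X] = 12/7, a = 3.
Markov: P[X ≥ 3] ≤ μ/a = (12/7)/3 = 4/7.
Numerically: ≈ 0.5714.
(Since a = 3 > μ = 1.7143, the bound 4/7 is < 1 and informative.)

P[X ≥ 3] ≤ 4/7 ≈ 0.5714.


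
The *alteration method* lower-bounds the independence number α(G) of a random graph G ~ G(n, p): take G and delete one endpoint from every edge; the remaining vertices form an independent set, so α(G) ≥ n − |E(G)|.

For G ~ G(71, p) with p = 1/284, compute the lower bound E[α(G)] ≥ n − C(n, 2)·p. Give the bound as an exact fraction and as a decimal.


E[|E(G)|] = C(71, 2)·p = 2485 · (1/284) = 35/4.
E[α(G)] ≥ n − E[|E(G)|] = 71 − 35/4 = 249/4.
Numerically: ≈ 62.250.
(This is only a lower bound; the true E[α(G)] may be larger.)

E[α(G)] ≥ 249/4 ≈ 62.250.


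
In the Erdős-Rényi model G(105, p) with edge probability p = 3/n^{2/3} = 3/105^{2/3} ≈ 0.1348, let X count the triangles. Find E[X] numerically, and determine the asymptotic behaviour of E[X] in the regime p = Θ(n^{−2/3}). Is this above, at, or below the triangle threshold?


Number of potential triangles: C(105, 3) = 187460.
Each occurs with probability p³ ≈ (0.1348)³ ≈ 2.448980e-03.
By linearity: E[X] = C(105, 3)·p³ ≈ 187460 · 2.448980e-03 ≈ 459.0857.
Since α = 2/3 < 1, p = c/n^{2/3} ≫ 1/n is above the triangle threshold p ~ 1/n. Asymptotically E[X] ~ (c³/6)·n^{3(1−α)} = (3³/6)·n^{1} → ∞; triangles are abundant w.h.p.

E[X] ≈ 459.0857; in regime p = Θ(1/n^{2/3}) E[X] diverges (above the triangle threshold p ~ 1/n).


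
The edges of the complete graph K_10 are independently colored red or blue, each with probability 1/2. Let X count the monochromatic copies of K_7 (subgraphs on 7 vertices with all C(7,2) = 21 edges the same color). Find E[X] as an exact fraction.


Let X = Σ_S X_S over the C(10, 7) = 120 subsets S of size 7, where X_S = 1 if the K_7 on S is monochromatic.
For a fixed S, the K_7 on S has C(7, 2) = 21 edges. P[all 21 edges red] = (1/2)^21, and likewise for blue, so P[monochromatic] = 2·(1/2)^21 = 2^{1 − 21} = 1/1048576.
By linearity of expectation: E[X] = C(10, 7) · 2^{1 − 21} = 120 · 1/1048576 = 15/131072.
Numerically: E[X] ≈ 0.000.

E[X] = C(10,7)·2^(1−C(7,2)) = 15/131072 ≈ 0.000.


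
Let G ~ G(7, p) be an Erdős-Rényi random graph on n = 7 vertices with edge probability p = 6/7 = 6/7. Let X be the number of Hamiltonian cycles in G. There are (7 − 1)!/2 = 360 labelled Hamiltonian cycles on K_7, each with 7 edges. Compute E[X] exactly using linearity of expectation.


K_7 has (7 − 1)!/2 = 360 labelled Hamiltonian cycles.
For each such Hamiltonian cycle H, let X_H = 1 if all 7 edges of H are present in G. Then P[X_H = 1] = p^{7} = (6/7)^{7} = 279936/823543.
By linearity: E[X] = Σ_H E[X_H] = 360 · p^{7} = 360 · 279936/823543 = 100776960/823543.
Numerically: E[X] ≈ 122.37.

E[X] = 360 · (6/7)^{7} = 100776960/823543 ≈ 122.37.
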